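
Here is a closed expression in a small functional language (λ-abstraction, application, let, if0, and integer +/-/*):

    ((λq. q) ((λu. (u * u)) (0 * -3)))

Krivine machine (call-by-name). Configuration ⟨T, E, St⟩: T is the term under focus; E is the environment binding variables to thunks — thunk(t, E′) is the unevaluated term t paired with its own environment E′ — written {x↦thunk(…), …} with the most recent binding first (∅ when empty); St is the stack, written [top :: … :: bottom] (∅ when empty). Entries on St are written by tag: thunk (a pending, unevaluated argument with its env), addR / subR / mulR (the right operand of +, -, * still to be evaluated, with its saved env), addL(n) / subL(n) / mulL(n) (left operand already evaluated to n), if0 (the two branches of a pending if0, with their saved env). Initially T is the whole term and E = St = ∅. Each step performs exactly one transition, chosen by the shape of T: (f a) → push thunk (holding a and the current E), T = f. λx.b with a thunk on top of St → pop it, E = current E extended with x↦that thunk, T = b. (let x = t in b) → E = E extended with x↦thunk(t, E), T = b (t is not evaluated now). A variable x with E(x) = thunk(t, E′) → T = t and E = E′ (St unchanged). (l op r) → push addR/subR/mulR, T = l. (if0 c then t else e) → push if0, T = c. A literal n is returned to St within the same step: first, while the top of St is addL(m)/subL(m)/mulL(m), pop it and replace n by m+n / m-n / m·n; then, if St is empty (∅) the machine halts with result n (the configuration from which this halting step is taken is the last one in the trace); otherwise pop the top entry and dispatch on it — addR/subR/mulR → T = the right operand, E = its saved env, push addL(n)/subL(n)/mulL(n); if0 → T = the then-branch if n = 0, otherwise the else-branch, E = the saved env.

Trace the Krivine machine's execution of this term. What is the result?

t=0: <T=((λq. q) ((λu. (u * u)) (0 * -3))), E=∅, St=∅>
t=1: <T=(λq. q), E=∅, St=[thunk]>
t=2: <T=q, E={q↦thunk(((λu. (u * u)) (0 * -3)), ∅)}, St=∅>
t=3: <T=((λu. (u * u)) (0 * -3)), E=∅, St=∅>
t=4: <T=(λu. (u * u)), E=∅, St=[thunk]>
t=5: <T=(u * u), E={u↦thunk((0 * -3), ∅)}, St=∅>
t=6: <T=u, E={u↦thunk((0 * -3), ∅)}, St=[mulR]>
t=7: <T=(0 * -3), E=∅, St=[mulR]>
t=8: <T=0, E=∅, St=[mulR :: mulR]>
t=9: <T=-3, E=∅, St=[mulL(0) :: mulR]>
t=10: <T=u, E={u↦thunk((0 * -3), ∅)}, St=[mulL(0)]>
t=11: <T=(0 * -3), E=∅, St=[mulL(0)]>
t=12: <T=0, E=∅, St=[mulR :: mulL(0)]>
t=13: <T=-3, E=∅, St=[mulL(0) :: mulL(0)]>
→ final value 0

Answer: 0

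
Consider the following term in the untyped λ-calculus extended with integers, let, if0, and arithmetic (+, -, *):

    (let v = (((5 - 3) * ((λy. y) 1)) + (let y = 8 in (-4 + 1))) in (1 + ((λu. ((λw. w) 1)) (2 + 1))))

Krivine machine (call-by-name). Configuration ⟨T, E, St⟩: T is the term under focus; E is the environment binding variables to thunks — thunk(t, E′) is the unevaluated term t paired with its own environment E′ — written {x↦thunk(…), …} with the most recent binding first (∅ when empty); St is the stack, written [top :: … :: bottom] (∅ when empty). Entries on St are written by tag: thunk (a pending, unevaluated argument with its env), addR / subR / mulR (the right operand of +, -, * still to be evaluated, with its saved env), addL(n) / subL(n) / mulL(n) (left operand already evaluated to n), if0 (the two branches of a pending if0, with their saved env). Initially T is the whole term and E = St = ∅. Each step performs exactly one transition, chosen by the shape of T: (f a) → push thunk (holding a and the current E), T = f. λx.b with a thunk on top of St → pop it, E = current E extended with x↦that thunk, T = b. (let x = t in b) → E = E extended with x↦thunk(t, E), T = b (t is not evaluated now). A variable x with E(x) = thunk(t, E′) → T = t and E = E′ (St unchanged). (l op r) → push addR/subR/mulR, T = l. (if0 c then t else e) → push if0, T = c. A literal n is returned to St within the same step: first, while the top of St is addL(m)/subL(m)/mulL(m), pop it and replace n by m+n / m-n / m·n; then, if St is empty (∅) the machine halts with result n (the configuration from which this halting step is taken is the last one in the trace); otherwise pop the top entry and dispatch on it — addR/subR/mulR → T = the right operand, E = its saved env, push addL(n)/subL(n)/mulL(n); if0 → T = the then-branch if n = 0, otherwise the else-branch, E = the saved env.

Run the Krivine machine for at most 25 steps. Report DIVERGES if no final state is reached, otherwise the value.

Answer: 2

Execution trace:
[0] [T=(let v = (((5 - 3) * ((λy. y) 1)) + (let y = 8 in (-4 + 1))) in (1 + ((λu. ((λw. w) 1)) (2 + 1)))) | E=∅ | St=∅]
[1] [T=(1 + ((λu. ((λw. w) 1)) (2 + 1))) | E={v↦thunk((((5 - 3) * ((λy. y) 1)) + (let y = 8 in (-4 + 1))), ∅)} | St=∅]
[2] [T=1 | E={v↦thunk((((5 - 3) * ((λy. y) 1)) + (let y = 8 in (-4 + 1))), ∅)} | St=[addR]]
[3] [T=((λu. ((λw. w) 1)) (2 + 1)) | E={v↦thunk((((5 - 3) * ((λy. y) 1)) + (let y = 8 in (-4 + 1))), ∅)} | St=[addL(1)]]
[4] [T=(λu. ((λw. w) 1)) | E={v↦thunk((((5 - 3) * ((λy. y) 1)) + (let y = 8 in (-4 + 1))), ∅)} | St=[thunk :: addL(1)]]
[5] [T=((λw. w) 1) | E={u↦thunk((2 + 1), {v↦thunk((((5 - 3) * ((λy. y) 1)) + (let y = 8 in (-4 + 1))), ∅)}), v↦thunk((((5 - 3) * ((λy. y) 1)) + (let y = 8 in (-4 + 1))), ∅)} | St=[addL(1)]]
[6] [T=(λw. w) | E={u↦thunk((2 + 1), {v↦thunk((((5 - 3) * ((λy. y) 1)) + (let y = 8 in (-4 + 1))), ∅)}), v↦thunk((((5 - 3) * ((λy. y) 1)) + (let y = 8 in (-4 + 1))), ∅)} | St=[thunk :: addL(1)]]
[7] [T=w | E={w↦thunk(1, {u↦thunk((2 + 1), {v↦thunk((((5 - 3) * ((λy. y) 1)) + (let y = 8 in (-4 + 1))), ∅)}), v↦thunk((((5 - 3) * ((λy. y) 1)) + (let y = 8 in (-4 + 1))), ∅)}), u↦thunk((2 + 1), {v↦thunk((((5 - 3) * ((λy. y) 1)) + (let y = 8 in (-4 + 1))), ∅)}), v↦thunk((((5 - 3) * ((λy. y) 1)) + (let y = 8 in (-4 + 1))), ∅)} | St=[addL(1)]]
[8] [T=1 | E={u↦thunk((2 + 1), {v↦thunk((((5 - 3) * ((λy. y) 1)) + (let y = 8 in (-4 + 1))), ∅)}), v↦thunk((((5 - 3) * ((λy. y) 1)) + (let y = 8 in (-4 + 1))), ∅)} | St=[addL(1)]]
→ final value 2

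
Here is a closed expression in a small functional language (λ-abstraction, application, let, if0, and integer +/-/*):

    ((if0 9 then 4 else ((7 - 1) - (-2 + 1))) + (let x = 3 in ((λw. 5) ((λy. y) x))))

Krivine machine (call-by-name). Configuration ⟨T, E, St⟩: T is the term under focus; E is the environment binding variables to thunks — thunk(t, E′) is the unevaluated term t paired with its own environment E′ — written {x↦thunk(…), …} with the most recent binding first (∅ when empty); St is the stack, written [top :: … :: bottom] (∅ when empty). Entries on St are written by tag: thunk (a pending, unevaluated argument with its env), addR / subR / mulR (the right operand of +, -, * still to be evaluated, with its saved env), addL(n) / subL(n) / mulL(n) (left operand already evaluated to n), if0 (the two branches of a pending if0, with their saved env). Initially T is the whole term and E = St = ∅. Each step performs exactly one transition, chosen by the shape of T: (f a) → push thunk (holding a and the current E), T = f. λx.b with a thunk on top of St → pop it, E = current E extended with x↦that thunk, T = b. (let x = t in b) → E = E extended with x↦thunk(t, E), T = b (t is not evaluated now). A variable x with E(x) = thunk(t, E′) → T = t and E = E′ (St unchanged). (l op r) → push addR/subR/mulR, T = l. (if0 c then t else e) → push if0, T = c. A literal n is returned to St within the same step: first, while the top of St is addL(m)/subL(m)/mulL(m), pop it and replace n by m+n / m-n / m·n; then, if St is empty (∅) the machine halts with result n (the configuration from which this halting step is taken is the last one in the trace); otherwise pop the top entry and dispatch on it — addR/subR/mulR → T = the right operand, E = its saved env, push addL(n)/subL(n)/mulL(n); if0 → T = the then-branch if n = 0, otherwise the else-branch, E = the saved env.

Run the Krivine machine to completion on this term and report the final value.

Answer: 12

Machine steps:
step 0: <T=((if0 9 then 4 else ((7 - 1) - (-2 + 1))) + (let x = 3 in ((λw. 5) ((λy. y) x)))), E=∅, St=∅>
step 1: <T=(if0 9 then 4 else ((7 - 1) - (-2 + 1))), E=∅, St=[addR]>
step 2: <T=9, E=∅, St=[if0 :: addR]>
step 3: <T=((7 - 1) - (-2 + 1)), E=∅, St=[addR]>
step 4: <T=(7 - 1), E=∅, St=[subR :: addR]>
step 5: <T=7, E=∅, St=[subR :: subR :: addR]>
step 6: <T=1, E=∅, St=[subL(7) :: subR :: addR]>
step 7: <T=(-2 + 1), E=∅, St=[subL(6) :: addR]>
step 8: <T=-2, E=∅, St=[addR :: subL(6) :: addR]>
step 9: <T=1, E=∅, St=[addL(-2) :: subL(6) :: addR]>
step 10: <T=(let x = 3 in ((λw. 5) ((λy. y) x))), E=∅, St=[addL(7)]>
step 11: <T=((λw. 5) ((λy. y) x)), E={x↦thunk(3, ∅)}, St=[addL(7)]>
step 12: <T=(λw. 5), E={x↦thunk(3, ∅)}, St=[thunk :: addL(7)]>
step 13: <T=5, E={w↦thunk(((λy. y) x), {x↦thunk(3, ∅)}), x↦thunk(3, ∅)}, St=[addL(7)]>
→ final value 12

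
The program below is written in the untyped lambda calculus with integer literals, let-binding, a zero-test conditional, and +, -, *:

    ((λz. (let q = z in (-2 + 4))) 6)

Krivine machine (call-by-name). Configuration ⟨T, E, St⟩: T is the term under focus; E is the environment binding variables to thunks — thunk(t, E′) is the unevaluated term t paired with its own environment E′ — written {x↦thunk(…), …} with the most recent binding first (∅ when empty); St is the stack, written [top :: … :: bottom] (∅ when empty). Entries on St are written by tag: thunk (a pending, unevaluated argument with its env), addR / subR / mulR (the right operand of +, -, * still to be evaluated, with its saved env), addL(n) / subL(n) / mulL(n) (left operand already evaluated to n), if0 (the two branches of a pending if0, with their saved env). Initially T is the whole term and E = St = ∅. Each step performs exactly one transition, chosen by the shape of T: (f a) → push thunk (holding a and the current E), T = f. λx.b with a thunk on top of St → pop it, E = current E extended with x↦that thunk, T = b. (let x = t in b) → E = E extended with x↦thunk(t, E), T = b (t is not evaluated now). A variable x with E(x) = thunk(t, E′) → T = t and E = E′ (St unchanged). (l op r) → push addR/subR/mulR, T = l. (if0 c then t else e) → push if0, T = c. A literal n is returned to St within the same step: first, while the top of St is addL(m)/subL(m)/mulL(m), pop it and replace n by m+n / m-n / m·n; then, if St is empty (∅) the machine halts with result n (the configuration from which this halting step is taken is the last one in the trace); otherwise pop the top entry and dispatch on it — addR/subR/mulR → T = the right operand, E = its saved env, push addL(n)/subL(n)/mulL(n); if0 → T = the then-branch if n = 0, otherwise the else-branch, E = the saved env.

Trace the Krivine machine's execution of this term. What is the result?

Answer: 2

Machine steps:
step 0: ⟨T=((λz. (let q = z in (-2 + 4))) 6); E=∅; St=∅⟩
step 1: ⟨T=(λz. (let q = z in (-2 + 4))); E=∅; St=[thunk]⟩
step 2: ⟨T=(let q = z in (-2 + 4)); E={z↦thunk(6, ∅)}; St=∅⟩
step 3: ⟨T=(-2 + 4); E={q↦thunk(z, {z↦thunk(6, ∅)}), z↦thunk(6, ∅)}; St=∅⟩
step 4: ⟨T=-2; E={q↦thunk(z, {z↦thunk(6, ∅)}), z↦thunk(6, ∅)}; St=[addR]⟩
step 5: ⟨T=4; E={q↦thunk(z, {z↦thunk(6, ∅)}), z↦thunk(6, ∅)}; St=[addL(-2)]⟩
→ final value 2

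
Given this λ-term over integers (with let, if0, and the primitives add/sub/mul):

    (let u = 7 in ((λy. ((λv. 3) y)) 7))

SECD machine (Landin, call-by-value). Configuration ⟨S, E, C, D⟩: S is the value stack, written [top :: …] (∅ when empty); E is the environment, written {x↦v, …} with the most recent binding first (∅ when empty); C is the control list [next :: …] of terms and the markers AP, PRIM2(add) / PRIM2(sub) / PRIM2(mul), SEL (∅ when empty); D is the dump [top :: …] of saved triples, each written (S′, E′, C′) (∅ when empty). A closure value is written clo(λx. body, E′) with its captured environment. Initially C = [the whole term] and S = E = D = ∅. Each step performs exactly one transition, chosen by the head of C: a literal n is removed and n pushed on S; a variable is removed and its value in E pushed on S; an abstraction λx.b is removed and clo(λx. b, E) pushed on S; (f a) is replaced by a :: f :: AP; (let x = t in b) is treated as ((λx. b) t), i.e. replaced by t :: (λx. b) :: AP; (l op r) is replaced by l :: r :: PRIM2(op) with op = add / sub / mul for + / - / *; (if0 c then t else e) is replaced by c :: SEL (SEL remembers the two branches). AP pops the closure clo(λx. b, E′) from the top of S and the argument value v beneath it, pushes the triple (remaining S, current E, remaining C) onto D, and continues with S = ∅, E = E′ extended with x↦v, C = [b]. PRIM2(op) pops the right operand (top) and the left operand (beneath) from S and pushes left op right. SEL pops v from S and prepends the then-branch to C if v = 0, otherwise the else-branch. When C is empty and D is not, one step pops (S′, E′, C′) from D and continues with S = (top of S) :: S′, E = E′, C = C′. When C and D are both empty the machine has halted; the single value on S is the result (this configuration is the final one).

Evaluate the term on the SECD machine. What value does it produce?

Answer: 3

Derivation:
t=0: <S=∅, E=∅, C=[(let u = 7 in ((λy. ((λv. 3) y)) 7))], D=∅>
t=1: <S=∅, E=∅, C=[7 :: (λu. ((λy. ((λv. 3) y)) 7)) :: AP], D=∅>
t=2: <S=[7], E=∅, C=[(λu. ((λy. ((λv. 3) y)) 7)) :: AP], D=∅>
t=3: <S=[clo(λu. ((λy. ((λv. 3) y)) 7), ∅) :: 7], E=∅, C=[AP], D=∅>
t=4: <S=∅, E={u↦7}, C=[((λy. ((λv. 3) y)) 7)], D=[(∅, ∅, ∅)]>
t=5: <S=∅, E={u↦7}, C=[7 :: (λy. ((λv. 3) y)) :: AP], D=[(∅, ∅, ∅)]>
t=6: <S=[7], E={u↦7}, C=[(λy. ((λv. 3) y)) :: AP], D=[(∅, ∅, ∅)]>
t=7: <S=[clo(λy. ((λv. 3) y), {u↦7}) :: 7], E={u↦7}, C=[AP], D=[(∅, ∅, ∅)]>
t=8: <S=∅, E={y↦7, u↦7}, C=[((λv. 3) y)], D=[(∅, {u↦7}, ∅) :: (∅, ∅, ∅)]>
t=9: <S=∅, E={y↦7, u↦7}, C=[y :: (λv. 3) :: AP], D=[(∅, {u↦7}, ∅) :: (∅, ∅, ∅)]>
t=10: <S=[7], E={y↦7, u↦7}, C=[(λv. 3) :: AP], D=[(∅, {u↦7}, ∅) :: (∅, ∅, ∅)]>
t=11: <S=[clo(λv. 3, {y↦7, u↦7}) :: 7], E={y↦7, u↦7}, C=[AP], D=[(∅, {u↦7}, ∅) :: (∅, ∅, ∅)]>
t=12: <S=∅, E={v↦7, y↦7, u↦7}, C=[3], D=[(∅, {y↦7, u↦7}, ∅) :: (∅, {u↦7}, ∅) :: (∅, ∅, ∅)]>
t=13: <S=[3], E={v↦7, y↦7, u↦7}, C=∅, D=[(∅, {y↦7, u↦7}, ∅) :: (∅, {u↦7}, ∅) :: (∅, ∅, ∅)]>
t=14: <S=[3], E={y↦7, u↦7}, C=∅, D=[(∅, {u↦7}, ∅) :: (∅, ∅, ∅)]>
t=15: <S=[3], E={u↦7}, C=∅, D=[(∅, ∅, ∅)]>
t=16: <S=[3], E=∅, C=∅, D=∅>
→ final value 3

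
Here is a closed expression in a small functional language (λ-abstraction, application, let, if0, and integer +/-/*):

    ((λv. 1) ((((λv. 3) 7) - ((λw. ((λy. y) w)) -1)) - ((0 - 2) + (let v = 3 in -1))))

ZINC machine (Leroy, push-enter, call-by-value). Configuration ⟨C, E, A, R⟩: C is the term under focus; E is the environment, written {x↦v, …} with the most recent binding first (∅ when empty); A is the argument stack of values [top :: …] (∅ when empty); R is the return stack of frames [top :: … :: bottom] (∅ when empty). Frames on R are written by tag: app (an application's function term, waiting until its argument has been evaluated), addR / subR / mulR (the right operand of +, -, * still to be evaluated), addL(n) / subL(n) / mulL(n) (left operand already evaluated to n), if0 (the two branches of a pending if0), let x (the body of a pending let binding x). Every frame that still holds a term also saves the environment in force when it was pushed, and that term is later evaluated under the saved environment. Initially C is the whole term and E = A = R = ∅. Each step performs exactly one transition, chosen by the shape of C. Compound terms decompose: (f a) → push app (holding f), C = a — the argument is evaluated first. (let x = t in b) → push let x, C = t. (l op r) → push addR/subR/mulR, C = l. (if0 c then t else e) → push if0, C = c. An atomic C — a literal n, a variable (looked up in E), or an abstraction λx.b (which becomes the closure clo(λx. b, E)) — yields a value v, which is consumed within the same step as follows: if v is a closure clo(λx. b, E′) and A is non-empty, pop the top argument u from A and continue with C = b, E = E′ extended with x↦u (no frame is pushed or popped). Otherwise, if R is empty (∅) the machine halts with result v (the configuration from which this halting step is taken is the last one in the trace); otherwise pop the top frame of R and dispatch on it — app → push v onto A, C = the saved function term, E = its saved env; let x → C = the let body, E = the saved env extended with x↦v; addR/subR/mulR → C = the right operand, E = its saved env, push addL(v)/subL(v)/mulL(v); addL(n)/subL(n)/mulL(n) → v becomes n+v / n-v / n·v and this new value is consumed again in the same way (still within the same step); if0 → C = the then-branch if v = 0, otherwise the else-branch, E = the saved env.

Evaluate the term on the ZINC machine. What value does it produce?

Answer: 1

Derivation:
0. ⟨C=((λv. 1) ((((λv. 3) 7) - ((λw. ((λy. y) w)) -1)) - ((0 - 2) + (let v = 3 in -1)))); E=∅; A=∅; R=∅⟩
1. ⟨C=((((λv. 3) 7) - ((λw. ((λy. y) w)) -1)) - ((0 - 2) + (let v = 3 in -1))); E=∅; A=∅; R=[app]⟩
2. ⟨C=(((λv. 3) 7) - ((λw. ((λy. y) w)) -1)); E=∅; A=∅; R=[subR :: app]⟩
3. ⟨C=((λv. 3) 7); E=∅; A=∅; R=[subR :: subR :: app]⟩
4. ⟨C=7; E=∅; A=∅; R=[app :: subR :: subR :: app]⟩
5. ⟨C=(λv. 3); E=∅; A=[7]; R=[subR :: subR :: app]⟩
6. ⟨C=3; E={v↦7}; A=∅; R=[subR :: subR :: app]⟩
7. ⟨C=((λw. ((λy. y) w)) -1); E=∅; A=∅; R=[subL(3) :: subR :: app]⟩
8. ⟨C=-1; E=∅; A=∅; R=[app :: subL(3) :: subR :: app]⟩
9. ⟨C=(λw. ((λy. y) w)); E=∅; A=[-1]; R=[subL(3) :: subR :: app]⟩
10. ⟨C=((λy. y) w); E={w↦-1}; A=∅; R=[subL(3) :: subR :: app]⟩
11. ⟨C=w; E={w↦-1}; A=∅; R=[app :: subL(3) :: subR :: app]⟩
12. ⟨C=(λy. y); E={w↦-1}; A=[-1]; R=[subL(3) :: subR :: app]⟩
13. ⟨C=y; E={y↦-1, w↦-1}; A=∅; R=[subL(3) :: subR :: app]⟩
14. ⟨C=((0 - 2) + (let v = 3 in -1)); E=∅; A=∅; R=[subL(4) :: app]⟩
15. ⟨C=(0 - 2); E=∅; A=∅; R=[addR :: subL(4) :: app]⟩
16. ⟨C=0; E=∅; A=∅; R=[subR :: addR :: subL(4) :: app]⟩
17. ⟨C=2; E=∅; A=∅; R=[subL(0) :: addR :: subL(4) :: app]⟩
18. ⟨C=(let v = 3 in -1); E=∅; A=∅; R=[addL(-2) :: subL(4) :: app]⟩
19. ⟨C=3; E=∅; A=∅; R=[let v :: addL(-2) :: subL(4) :: app]⟩
20. ⟨C=-1; E={v↦3}; A=∅; R=[addL(-2) :: subL(4) :: app]⟩
21. ⟨C=(λv. 1); E=∅; A=[7]; R=∅⟩
22. ⟨C=1; E={v↦7}; A=∅; R=∅⟩
→ final value 1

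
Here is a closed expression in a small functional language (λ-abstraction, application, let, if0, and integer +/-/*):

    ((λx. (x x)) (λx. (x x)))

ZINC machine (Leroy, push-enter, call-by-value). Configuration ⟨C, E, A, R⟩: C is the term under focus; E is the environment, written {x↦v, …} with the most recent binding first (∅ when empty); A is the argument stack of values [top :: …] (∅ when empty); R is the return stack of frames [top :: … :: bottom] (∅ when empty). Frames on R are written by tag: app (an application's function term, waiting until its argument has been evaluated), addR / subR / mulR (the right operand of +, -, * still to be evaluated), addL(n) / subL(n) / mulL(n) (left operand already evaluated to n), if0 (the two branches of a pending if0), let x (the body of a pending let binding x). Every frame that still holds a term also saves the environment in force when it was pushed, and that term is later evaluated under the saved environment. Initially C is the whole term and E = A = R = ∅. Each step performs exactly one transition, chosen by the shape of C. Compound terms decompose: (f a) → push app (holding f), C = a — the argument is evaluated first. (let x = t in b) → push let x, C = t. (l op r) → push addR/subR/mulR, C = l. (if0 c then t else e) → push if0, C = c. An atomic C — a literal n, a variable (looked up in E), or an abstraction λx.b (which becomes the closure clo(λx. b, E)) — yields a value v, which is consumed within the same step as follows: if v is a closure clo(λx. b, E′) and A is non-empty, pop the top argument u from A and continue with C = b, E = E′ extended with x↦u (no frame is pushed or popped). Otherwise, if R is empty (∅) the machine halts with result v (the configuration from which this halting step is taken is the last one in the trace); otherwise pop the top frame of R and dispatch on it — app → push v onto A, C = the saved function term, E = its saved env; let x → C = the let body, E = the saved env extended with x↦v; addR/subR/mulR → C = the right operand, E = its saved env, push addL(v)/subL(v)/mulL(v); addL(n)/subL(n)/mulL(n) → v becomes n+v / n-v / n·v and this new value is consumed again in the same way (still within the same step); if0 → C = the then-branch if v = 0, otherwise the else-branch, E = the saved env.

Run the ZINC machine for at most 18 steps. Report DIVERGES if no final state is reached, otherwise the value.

[0] ⟨C=((λx. (x x)) (λx. (x x))); E=∅; A=∅; R=∅⟩
[1] ⟨C=(λx. (x x)); E=∅; A=∅; R=[app]⟩
[2] ⟨C=(λx. (x x)); E=∅; A=[clo(λx. (x x), ∅)]; R=∅⟩
[3] ⟨C=(x x); E={x↦clo(λx. (x x), ∅)}; A=∅; R=∅⟩
[4] ⟨C=x; E={x↦clo(λx. (x x), ∅)}; A=∅; R=[app]⟩
[5] ⟨C=x; E={x↦clo(λx. (x x), ∅)}; A=[clo(λx. (x x), ∅)]; R=∅⟩
… configuration repeats with period 3 (steps 3–5 recur indefinitely) …

Answer: DIVERGES (no final state within 18 steps)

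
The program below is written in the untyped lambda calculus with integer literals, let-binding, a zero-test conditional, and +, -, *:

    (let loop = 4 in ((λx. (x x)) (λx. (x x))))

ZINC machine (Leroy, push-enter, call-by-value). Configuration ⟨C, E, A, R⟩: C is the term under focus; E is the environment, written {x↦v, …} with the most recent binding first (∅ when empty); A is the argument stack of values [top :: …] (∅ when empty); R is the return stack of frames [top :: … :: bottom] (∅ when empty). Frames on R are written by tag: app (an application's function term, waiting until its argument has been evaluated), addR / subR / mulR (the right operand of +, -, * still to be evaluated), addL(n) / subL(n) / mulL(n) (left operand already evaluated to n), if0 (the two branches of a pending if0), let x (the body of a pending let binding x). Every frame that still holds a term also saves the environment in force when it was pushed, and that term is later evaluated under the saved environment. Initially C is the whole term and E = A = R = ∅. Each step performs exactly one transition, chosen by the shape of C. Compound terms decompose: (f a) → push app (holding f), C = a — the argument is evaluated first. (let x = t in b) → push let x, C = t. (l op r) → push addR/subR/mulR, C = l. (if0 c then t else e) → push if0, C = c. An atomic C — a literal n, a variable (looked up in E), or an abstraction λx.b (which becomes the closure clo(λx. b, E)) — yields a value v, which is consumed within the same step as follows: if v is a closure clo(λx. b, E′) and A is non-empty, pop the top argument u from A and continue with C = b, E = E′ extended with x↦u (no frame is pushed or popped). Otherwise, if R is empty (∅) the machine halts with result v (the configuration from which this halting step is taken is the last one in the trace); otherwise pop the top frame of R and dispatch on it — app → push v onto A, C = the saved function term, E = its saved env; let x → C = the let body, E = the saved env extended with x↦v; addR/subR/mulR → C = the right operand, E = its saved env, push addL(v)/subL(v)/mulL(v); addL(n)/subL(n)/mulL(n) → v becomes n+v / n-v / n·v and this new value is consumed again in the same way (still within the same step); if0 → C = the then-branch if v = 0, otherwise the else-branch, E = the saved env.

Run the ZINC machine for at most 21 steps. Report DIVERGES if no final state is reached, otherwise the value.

Answer: DIVERGES (no final state within 21 steps)

Machine steps:
step 0: <C=(let loop = 4 in ((λx. (x x)) (λx. (x x)))), E=∅, A=∅, R=∅>
step 1: <C=4, E=∅, A=∅, R=[let loop]>
step 2: <C=((λx. (x x)) (λx. (x x))), E={loop↦4}, A=∅, R=∅>
step 3: <C=(λx. (x x)), E={loop↦4}, A=∅, R=[app]>
step 4: <C=(λx. (x x)), E={loop↦4}, A=[clo(λx. (x x), {loop↦4})], R=∅>
step 5: <C=(x x), E={x↦clo(λx. (x x), {loop↦4}), loop↦4}, A=∅, R=∅>
step 6: <C=x, E={x↦clo(λx. (x x), {loop↦4}), loop↦4}, A=∅, R=[app]>
step 7: <C=x, E={x↦clo(λx. (x x), {loop↦4}), loop↦4}, A=[clo(λx. (x x), {loop↦4})], R=∅>
… configuration repeats with period 3 (steps 5–7 recur indefinitely) …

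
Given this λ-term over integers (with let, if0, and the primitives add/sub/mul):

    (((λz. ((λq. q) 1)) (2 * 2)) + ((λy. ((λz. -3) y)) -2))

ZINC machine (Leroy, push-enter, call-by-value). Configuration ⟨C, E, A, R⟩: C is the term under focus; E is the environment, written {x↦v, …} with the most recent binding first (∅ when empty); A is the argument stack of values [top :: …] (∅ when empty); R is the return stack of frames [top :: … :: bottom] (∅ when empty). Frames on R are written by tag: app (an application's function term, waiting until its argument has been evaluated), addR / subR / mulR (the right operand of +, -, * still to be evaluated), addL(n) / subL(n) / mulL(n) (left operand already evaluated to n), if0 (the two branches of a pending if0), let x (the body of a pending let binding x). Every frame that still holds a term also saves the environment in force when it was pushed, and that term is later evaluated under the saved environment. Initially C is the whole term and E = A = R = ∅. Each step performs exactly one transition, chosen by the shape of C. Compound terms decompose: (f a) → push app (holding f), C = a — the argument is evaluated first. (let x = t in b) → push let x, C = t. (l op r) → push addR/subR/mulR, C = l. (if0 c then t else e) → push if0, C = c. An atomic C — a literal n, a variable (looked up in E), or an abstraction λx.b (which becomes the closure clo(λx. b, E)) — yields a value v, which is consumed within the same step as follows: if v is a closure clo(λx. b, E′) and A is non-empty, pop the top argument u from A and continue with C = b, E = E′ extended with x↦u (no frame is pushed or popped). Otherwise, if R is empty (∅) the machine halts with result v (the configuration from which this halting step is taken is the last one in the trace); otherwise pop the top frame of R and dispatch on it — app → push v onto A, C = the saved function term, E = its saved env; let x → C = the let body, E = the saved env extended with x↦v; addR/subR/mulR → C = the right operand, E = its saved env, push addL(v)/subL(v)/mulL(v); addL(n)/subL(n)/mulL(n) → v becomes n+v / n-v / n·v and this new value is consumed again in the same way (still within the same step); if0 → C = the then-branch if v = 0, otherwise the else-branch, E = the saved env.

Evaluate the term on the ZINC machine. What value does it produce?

[0] ⟨C=(((λz. ((λq. q) 1)) (2 * 2)) + ((λy. ((λz. -3) y)) -2)); E=∅; A=∅; R=∅⟩
[1] ⟨C=((λz. ((λq. q) 1)) (2 * 2)); E=∅; A=∅; R=[addR]⟩
[2] ⟨C=(2 * 2); E=∅; A=∅; R=[app :: addR]⟩
[3] ⟨C=2; E=∅; A=∅; R=[mulR :: app :: addR]⟩
[4] ⟨C=2; E=∅; A=∅; R=[mulL(2) :: app :: addR]⟩
[5] ⟨C=(λz. ((λq. q) 1)); E=∅; A=[4]; R=[addR]⟩
[6] ⟨C=((λq. q) 1); E={z↦4}; A=∅; R=[addR]⟩
[7] ⟨C=1; E={z↦4}; A=∅; R=[app :: addR]⟩
[8] ⟨C=(λq. q); E={z↦4}; A=[1]; R=[addR]⟩
[9] ⟨C=q; E={q↦1, z↦4}; A=∅; R=[addR]⟩
[10] ⟨C=((λy. ((λz. -3) y)) -2); E=∅; A=∅; R=[addL(1)]⟩
[11] ⟨C=-2; E=∅; A=∅; R=[app :: addL(1)]⟩
[12] ⟨C=(λy. ((λz. -3) y)); E=∅; A=[-2]; R=[addL(1)]⟩
[13] ⟨C=((λz. -3) y); E={y↦-2}; A=∅; R=[addL(1)]⟩
[14] ⟨C=y; E={y↦-2}; A=∅; R=[app :: addL(1)]⟩
[15] ⟨C=(λz. -3); E={y↦-2}; A=[-2]; R=[addL(1)]⟩
[16] ⟨C=-3; E={z↦-2, y↦-2}; A=∅; R=[addL(1)]⟩
→ final value -2

Answer: -2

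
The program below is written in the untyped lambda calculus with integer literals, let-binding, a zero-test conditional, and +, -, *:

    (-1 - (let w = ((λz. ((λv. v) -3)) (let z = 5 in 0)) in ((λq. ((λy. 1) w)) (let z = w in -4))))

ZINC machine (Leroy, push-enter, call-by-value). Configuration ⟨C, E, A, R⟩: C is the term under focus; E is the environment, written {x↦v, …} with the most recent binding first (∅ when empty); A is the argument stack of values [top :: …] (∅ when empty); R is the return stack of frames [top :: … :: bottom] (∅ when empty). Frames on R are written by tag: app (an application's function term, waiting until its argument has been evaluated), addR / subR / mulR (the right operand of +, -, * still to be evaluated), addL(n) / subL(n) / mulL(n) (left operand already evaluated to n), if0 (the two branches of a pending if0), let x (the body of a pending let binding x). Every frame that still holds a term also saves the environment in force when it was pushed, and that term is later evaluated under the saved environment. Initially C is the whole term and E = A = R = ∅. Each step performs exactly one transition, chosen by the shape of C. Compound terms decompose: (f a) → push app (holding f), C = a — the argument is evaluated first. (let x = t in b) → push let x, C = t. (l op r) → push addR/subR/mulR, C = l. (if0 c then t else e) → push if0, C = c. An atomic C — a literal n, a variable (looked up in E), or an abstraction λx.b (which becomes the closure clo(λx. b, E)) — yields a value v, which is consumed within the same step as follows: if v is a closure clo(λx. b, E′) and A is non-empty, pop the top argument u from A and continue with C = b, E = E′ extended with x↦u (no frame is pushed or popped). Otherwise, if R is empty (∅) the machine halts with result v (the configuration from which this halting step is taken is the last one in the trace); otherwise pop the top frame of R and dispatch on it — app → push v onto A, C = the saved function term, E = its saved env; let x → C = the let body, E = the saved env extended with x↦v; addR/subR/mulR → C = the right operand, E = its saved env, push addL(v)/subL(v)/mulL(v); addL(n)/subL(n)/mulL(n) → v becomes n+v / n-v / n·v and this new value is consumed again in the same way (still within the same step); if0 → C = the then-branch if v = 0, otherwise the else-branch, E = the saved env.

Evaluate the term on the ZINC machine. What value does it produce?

Answer: -2

Derivation:
[0] [C=(-1 - (let w = ((λz. ((λv. v) -3)) (let z = 5 in 0)) in ((λq. ((λy. 1) w)) (let z = w in -4)))) | E=∅ | A=∅ | R=∅]
[1] [C=-1 | E=∅ | A=∅ | R=[subR]]
[2] [C=(let w = ((λz. ((λv. v) -3)) (let z = 5 in 0)) in ((λq. ((λy. 1) w)) (let z = w in -4))) | E=∅ | A=∅ | R=[subL(-1)]]
[3] [C=((λz. ((λv. v) -3)) (let z = 5 in 0)) | E=∅ | A=∅ | R=[let w :: subL(-1)]]
[4] [C=(let z = 5 in 0) | E=∅ | A=∅ | R=[app :: let w :: subL(-1)]]
[5] [C=5 | E=∅ | A=∅ | R=[let z :: app :: let w :: subL(-1)]]
[6] [C=0 | E={z↦5} | A=∅ | R=[app :: let w :: subL(-1)]]
[7] [C=(λz. ((λv. v) -3)) | E=∅ | A=[0] | R=[let w :: subL(-1)]]
[8] [C=((λv. v) -3) | E={z↦0} | A=∅ | R=[let w :: subL(-1)]]
[9] [C=-3 | E={z↦0} | A=∅ | R=[app :: let w :: subL(-1)]]
[10] [C=(λv. v) | E={z↦0} | A=[-3] | R=[let w :: subL(-1)]]
[11] [C=v | E={v↦-3, z↦0} | A=∅ | R=[let w :: subL(-1)]]
[12] [C=((λq. ((λy. 1) w)) (let z = w in -4)) | E={w↦-3} | A=∅ | R=[subL(-1)]]
[13] [C=(let z = w in -4) | E={w↦-3} | A=∅ | R=[app :: subL(-1)]]
[14] [C=w | E={w↦-3} | A=∅ | R=[let z :: app :: subL(-1)]]
[15] [C=-4 | E={z↦-3, w↦-3} | A=∅ | R=[app :: subL(-1)]]
[16] [C=(λq. ((λy. 1) w)) | E={w↦-3} | A=[-4] | R=[subL(-1)]]
[17] [C=((λy. 1) w) | E={q↦-4, w↦-3} | A=∅ | R=[subL(-1)]]
[18] [C=w | E={q↦-4, w↦-3} | A=∅ | R=[app :: subL(-1)]]
[19] [C=(λy. 1) | E={q↦-4, w↦-3} | A=[-3] | R=[subL(-1)]]
[20] [C=1 | E={y↦-3, q↦-4, w↦-3} | A=∅ | R=[subL(-1)]]
→ final value -2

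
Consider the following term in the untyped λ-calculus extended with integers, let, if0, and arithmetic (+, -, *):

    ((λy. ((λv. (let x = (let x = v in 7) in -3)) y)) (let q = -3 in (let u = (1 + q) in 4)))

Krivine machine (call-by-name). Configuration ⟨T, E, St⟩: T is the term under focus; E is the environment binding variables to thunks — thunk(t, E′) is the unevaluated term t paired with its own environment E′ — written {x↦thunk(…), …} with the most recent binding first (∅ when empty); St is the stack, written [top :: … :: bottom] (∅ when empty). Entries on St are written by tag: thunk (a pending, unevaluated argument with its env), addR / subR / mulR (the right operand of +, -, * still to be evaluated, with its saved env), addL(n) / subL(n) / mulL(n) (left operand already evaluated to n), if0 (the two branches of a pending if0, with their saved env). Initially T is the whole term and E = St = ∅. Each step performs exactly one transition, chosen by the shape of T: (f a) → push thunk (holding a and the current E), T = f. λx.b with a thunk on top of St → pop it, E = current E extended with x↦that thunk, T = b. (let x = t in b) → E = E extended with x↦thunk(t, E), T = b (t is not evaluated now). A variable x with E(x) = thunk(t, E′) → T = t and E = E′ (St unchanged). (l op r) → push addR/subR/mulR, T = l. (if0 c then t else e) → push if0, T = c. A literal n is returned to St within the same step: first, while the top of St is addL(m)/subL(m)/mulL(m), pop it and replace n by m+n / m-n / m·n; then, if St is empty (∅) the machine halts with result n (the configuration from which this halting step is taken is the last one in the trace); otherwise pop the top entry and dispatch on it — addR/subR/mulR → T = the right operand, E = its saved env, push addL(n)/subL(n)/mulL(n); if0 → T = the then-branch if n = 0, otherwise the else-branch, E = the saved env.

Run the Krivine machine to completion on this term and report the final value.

Answer: -3

Execution trace:
t=0: ⟨T=((λy. ((λv. (let x = (let x = v in 7) in -3)) y)) (let q = -3 in (let u = (1 + q) in 4))); E=∅; St=∅⟩
t=1: ⟨T=(λy. ((λv. (let x = (let x = v in 7) in -3)) y)); E=∅; St=[thunk]⟩
t=2: ⟨T=((λv. (let x = (let x = v in 7) in -3)) y); E={y↦thunk((let q = -3 in (let u = (1 + q) in 4)), ∅)}; St=∅⟩
t=3: ⟨T=(λv. (let x = (let x = v in 7) in -3)); E={y↦thunk((let q = -3 in (let u = (1 + q) in 4)), ∅)}; St=[thunk]⟩
t=4: ⟨T=(let x = (let x = v in 7) in -3); E={v↦thunk(y, {y↦thunk((let q = -3 in (let u = (1 + q) in 4)), ∅)}), y↦thunk((let q = -3 in (let u = (1 + q) in 4)), ∅)}; St=∅⟩
t=5: ⟨T=-3; E={x↦thunk((let x = v in 7), {v↦thunk(y, {y↦thunk((let q = -3 in (let u = (1 + q) in 4)), ∅)}), y↦thunk((let q = -3 in (let u = (1 + q) in 4)), ∅)}), v↦thunk(y, {y↦thunk((let q = -3 in (let u = (1 + q) in 4)), ∅)}), y↦thunk((let q = -3 in (let u = (1 + q) in 4)), ∅)}; St=∅⟩
→ final value -3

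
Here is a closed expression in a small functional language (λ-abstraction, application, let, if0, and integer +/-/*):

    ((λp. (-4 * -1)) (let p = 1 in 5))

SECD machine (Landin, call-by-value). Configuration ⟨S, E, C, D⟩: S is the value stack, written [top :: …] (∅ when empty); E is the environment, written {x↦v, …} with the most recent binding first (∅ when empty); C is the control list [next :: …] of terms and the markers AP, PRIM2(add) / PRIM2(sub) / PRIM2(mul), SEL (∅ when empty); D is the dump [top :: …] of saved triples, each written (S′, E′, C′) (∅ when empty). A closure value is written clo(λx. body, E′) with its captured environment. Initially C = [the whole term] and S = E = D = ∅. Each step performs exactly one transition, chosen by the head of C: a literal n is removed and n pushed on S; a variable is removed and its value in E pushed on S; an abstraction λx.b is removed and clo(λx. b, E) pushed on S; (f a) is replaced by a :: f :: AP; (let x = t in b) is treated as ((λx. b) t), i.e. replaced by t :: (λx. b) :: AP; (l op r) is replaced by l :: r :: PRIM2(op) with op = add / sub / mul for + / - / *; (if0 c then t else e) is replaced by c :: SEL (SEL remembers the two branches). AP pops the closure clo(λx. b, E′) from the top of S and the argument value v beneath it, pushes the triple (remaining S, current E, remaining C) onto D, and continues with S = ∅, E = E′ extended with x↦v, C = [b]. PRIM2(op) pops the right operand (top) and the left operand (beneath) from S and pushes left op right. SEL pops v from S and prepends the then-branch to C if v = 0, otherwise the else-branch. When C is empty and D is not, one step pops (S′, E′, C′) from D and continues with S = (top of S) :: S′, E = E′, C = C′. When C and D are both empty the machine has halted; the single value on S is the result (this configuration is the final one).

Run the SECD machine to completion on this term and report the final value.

Answer: 4

Derivation:
t=0: [S=∅ | E=∅ | C=[((λp. (-4 * -1)) (let p = 1 in 5))] | D=∅]
t=1: [S=∅ | E=∅ | C=[(let p = 1 in 5) :: (λp. (-4 * -1)) :: AP] | D=∅]
t=2: [S=∅ | E=∅ | C=[1 :: (λp. 5) :: AP :: (λp. (-4 * -1)) :: AP] | D=∅]
t=3: [S=[1] | E=∅ | C=[(λp. 5) :: AP :: (λp. (-4 * -1)) :: AP] | D=∅]
t=4: [S=[clo(λp. 5, ∅) :: 1] | E=∅ | C=[AP :: (λp. (-4 * -1)) :: AP] | D=∅]
t=5: [S=∅ | E={p↦1} | C=[5] | D=[(∅, ∅, [(λp. (-4 * -1)) :: AP])]]
t=6: [S=[5] | E={p↦1} | C=∅ | D=[(∅, ∅, [(λp. (-4 * -1)) :: AP])]]
t=7: [S=[5] | E=∅ | C=[(λp. (-4 * -1)) :: AP] | D=∅]
t=8: [S=[clo(λp. (-4 * -1), ∅) :: 5] | E=∅ | C=[AP] | D=∅]
t=9: [S=∅ | E={p↦5} | C=[(-4 * -1)] | D=[(∅, ∅, ∅)]]
t=10: [S=∅ | E={p↦5} | C=[-4 :: -1 :: PRIM2(mul)] | D=[(∅, ∅, ∅)]]
t=11: [S=[-4] | E={p↦5} | C=[-1 :: PRIM2(mul)] | D=[(∅, ∅, ∅)]]
t=12: [S=[-1 :: -4] | E={p↦5} | C=[PRIM2(mul)] | D=[(∅, ∅, ∅)]]
t=13: [S=[4] | E={p↦5} | C=∅ | D=[(∅, ∅, ∅)]]
t=14: [S=[4] | E=∅ | C=∅ | D=∅]
→ final value 4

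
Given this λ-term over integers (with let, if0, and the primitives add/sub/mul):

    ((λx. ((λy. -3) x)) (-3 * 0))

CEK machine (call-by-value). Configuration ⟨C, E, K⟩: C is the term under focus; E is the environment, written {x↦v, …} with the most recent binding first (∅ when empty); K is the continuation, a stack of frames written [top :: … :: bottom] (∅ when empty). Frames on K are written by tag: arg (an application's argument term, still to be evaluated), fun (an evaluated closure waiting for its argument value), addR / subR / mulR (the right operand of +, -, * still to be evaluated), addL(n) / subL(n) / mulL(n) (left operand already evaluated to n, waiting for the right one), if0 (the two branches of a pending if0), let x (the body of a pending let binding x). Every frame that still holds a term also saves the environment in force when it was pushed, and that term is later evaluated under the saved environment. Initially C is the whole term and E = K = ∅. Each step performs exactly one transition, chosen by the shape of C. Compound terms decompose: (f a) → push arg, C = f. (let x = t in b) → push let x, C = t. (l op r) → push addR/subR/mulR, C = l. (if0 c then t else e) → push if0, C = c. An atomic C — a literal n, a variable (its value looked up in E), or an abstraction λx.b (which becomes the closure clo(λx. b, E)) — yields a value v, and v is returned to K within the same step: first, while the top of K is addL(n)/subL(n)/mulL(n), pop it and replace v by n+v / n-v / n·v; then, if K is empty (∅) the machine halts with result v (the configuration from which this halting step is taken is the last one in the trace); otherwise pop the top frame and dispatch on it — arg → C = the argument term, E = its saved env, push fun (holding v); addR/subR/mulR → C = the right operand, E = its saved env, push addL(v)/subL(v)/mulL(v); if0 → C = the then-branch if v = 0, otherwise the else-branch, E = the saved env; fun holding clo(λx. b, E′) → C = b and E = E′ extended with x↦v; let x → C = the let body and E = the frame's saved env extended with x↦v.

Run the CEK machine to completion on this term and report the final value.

Answer: -3

Derivation:
0. <C=((λx. ((λy. -3) x)) (-3 * 0)), E=∅, K=∅>
1. <C=(λx. ((λy. -3) x)), E=∅, K=[arg]>
2. <C=(-3 * 0), E=∅, K=[fun]>
3. <C=-3, E=∅, K=[mulR :: fun]>
4. <C=0, E=∅, K=[mulL(-3) :: fun]>
5. <C=((λy. -3) x), E={x↦0}, K=∅>
6. <C=(λy. -3), E={x↦0}, K=[arg]>
7. <C=x, E={x↦0}, K=[fun]>
8. <C=-3, E={y↦0, x↦0}, K=∅>
→ final value -3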